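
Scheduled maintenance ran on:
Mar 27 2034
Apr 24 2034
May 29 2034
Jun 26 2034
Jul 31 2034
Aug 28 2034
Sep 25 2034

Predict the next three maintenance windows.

These are Mondays with 28, 35, 28, 35, 28, 28-day gaps.
Each is the final Monday of its month — May 29 2034 is past the 28th, so '4th Monday' doesn't fit.
October 2034 ends with Monday Oct 30 2034.
Last Monday of November 2034: Nov 27 2034.
December 2034 ends with Monday Dec 25 2034.

Oct 30 2034, Nov 27 2034, Dec 25 2034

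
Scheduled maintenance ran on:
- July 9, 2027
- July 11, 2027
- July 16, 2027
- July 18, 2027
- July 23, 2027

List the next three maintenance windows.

Every event lands on a Friday or Sunday (gaps cycle 2, 5, 2, 5).
So the schedule is: every Friday and Sunday.
Next Sunday: July 25, 2027.
Next Friday: July 30, 2027.
The following Sunday is August 1, 2027.

July 25, 2027; July 30, 2027; August 1, 2027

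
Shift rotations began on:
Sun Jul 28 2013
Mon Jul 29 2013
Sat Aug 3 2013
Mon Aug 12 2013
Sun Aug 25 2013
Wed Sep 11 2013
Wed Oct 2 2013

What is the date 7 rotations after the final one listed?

Wed Jun 18 2014

Intervals are 1, 5, 9, 13, 17, 21 days — an arithmetic progression with common difference 4.
Next gap: 25 days. Wed Oct 2 2013 + 25 days = Sun Oct 27 2013.
Next gap: 29 days. Sun Oct 27 2013 + 29 days = Mon Nov 25 2013.
Next gap: 33 days. Mon Nov 25 2013 + 33 days = Sat Dec 28 2013.
Next gap: 37 days. Sat Dec 28 2013 + 37 days = Mon Feb 3 2014.
Next gap: 41 days. Mon Feb 3 2014 + 41 days = Sun Mar 16 2014.
Next gap: 45 days. Sun Mar 16 2014 + 45 days = Wed Apr 30 2014.
Next gap: 49 days. Wed Apr 30 2014 + 49 days = Wed Jun 18 2014.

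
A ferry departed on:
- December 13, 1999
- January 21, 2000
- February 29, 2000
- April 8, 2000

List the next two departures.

Gaps between consecutive events: 39, 39, 39 days — a constant 39-day interval.
April 8, 2000 + 39 days = May 17, 2000.
May 17, 2000 + 39 days = June 25, 2000.

May 17, 2000; June 25, 2000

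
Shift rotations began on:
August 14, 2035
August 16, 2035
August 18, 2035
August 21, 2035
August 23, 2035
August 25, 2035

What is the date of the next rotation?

August 28, 2035

The gap pattern 2, 2, 3, 2, 2 repeats every 3 events.
These are the Tuesdays, Thursdays and Saturdays of each week.
Next Tuesday: August 28, 2035.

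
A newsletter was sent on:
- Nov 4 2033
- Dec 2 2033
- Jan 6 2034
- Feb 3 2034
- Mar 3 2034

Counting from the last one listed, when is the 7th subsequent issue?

All dates are Fridays, 28, 35, 28, 28 days apart.
Specifically, the 1st Friday of each month.
1st Friday of April 2034: Apr 7 2034.
May 2034 — 1st Friday is May 5 2034.
1st Friday of June 2034: Jun 2 2034.
1st Friday of July 2034: Jul 7 2034.
1st Friday of August 2034: Aug 4 2034.
1st Friday of September 2034: Sep 1 2034.
1st Friday of October 2034: Oct 6 2034.

Oct 6 2034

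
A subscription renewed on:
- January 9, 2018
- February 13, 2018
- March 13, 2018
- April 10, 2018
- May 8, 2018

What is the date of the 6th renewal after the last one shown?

All dates are Tuesdays, 35, 28, 28, 28 days apart.
Specifically, the 2nd Tuesday of each month.
June 2018 — 2nd Tuesday is June 12, 2018.
July 2018 — 2nd Tuesday is July 10, 2018.
August 2018 — 2nd Tuesday is August 14, 2018.
September 2018 — 2nd Tuesday is September 11, 2018.
October 2018 — 2nd Tuesday is October 9, 2018.
2nd Tuesday of November 2018: November 13, 2018.

November 13, 2018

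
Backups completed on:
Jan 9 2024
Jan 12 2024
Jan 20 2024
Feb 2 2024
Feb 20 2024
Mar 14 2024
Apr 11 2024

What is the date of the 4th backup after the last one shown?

Sep 20 2024

Gaps: 3, 8, 13, 18, 23, 28 days — each gap is 5 larger than the previous one.
Next gap: 33 days. Apr 11 2024 + 33 days = May 14 2024.
Next gap: 38 days. May 14 2024 + 38 days = Jun 21 2024.
Next gap: 43 days. Jun 21 2024 + 43 days = Aug 3 2024.
Next gap: 48 days. Aug 3 2024 + 48 days = Sep 20 2024.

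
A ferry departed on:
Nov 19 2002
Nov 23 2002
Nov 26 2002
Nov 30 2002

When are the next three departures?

Dec 3 2002, Dec 7 2002, Dec 10 2002

The gap pattern 4, 3, 4 repeats every 2 events.
These are the Tuesdays and Saturdays of each week.
The following Tuesday is Dec 3 2002.
Next Saturday: Dec 7 2002.
The following Tuesday is Dec 10 2002.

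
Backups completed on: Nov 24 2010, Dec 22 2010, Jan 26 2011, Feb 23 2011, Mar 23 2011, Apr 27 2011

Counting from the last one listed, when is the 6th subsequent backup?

Oct 26 2011

All dates are Wednesdays, 28, 35, 28, 28, 35 days apart.
Specifically, the 4th Wednesday of each month.
4th Wednesday of May 2011: May 25 2011.
4th Wednesday of June 2011: Jun 22 2011.
July 2011 — 4th Wednesday is Jul 27 2011.
August 2011 — 4th Wednesday is Aug 24 2011.
4th Wednesday of September 2011: Sep 28 2011.
October 2011 — 4th Wednesday is Oct 26 2011.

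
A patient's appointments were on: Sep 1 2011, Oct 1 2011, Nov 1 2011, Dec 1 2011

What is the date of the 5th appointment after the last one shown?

May 1 2012

Gaps: 30, 31, 30 days — not constant. Every event is on the 1st of the month.
Pattern: the 1st of each month.
Next: January 2012 → Jan 1 2012.
Next: February 2012 → Feb 1 2012.
Next: March 2012 → Mar 1 2012.
Next: April 2012 → Apr 1 2012.
May 2012: May 1 2012.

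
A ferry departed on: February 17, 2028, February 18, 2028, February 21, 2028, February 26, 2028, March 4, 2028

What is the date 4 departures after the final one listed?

April 21, 2028

Intervals are 1, 3, 5, 7 days — an arithmetic progression with common difference 2.
Next gap: 9 days. March 4, 2028 + 9 days = March 13, 2028.
Next gap: 11 days. March 13, 2028 + 11 days = March 24, 2028.
Next gap: 13 days. March 24, 2028 + 13 days = April 6, 2028.
Next gap: 15 days. April 6, 2028 + 15 days = April 21, 2028.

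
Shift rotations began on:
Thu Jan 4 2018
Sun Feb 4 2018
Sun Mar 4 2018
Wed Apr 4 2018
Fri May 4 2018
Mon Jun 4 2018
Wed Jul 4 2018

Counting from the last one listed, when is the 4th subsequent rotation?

Gaps: 31, 28, 31, 30, 31, 30 days — not constant. Every event is on the 4th of the month.
Pattern: the 4th of each month.
Next: August 2018 → Sat Aug 4 2018.
Next: September 2018 → Tue Sep 4 2018.
October 2018: Thu Oct 4 2018.
Next: November 2018 → Sun Nov 4 2018.

Sun Nov 4 2018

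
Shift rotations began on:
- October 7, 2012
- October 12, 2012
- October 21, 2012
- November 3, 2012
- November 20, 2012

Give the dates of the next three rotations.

The spacing grows by 4 each time: 5, 9, 13, 17 days.
Next gap: 21 days. November 20, 2012 + 21 days = December 11, 2012.
Next gap: 25 days. December 11, 2012 + 25 days = January 5, 2013.
Next gap: 29 days. January 5, 2013 + 29 days = February 3, 2013.

December 11, 2012; January 5, 2013; February 3, 2013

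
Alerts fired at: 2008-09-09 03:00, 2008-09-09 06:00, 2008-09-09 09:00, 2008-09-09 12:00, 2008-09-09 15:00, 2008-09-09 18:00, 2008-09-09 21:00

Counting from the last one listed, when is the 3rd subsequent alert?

2008-09-10 06:00

Gaps: 3, 3, 3, 3, 3, 3 hours — each event is 3 hours after the previous one.
2008-09-09 21:00 + 3 h = 2008-09-10 00:00.
2008-09-10 00:00 + 3 h = 2008-09-10 03:00.
2008-09-10 03:00 + 3 h = 2008-09-10 06:00.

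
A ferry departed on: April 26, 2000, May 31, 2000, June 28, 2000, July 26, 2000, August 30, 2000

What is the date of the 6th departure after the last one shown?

February 28, 2001

All Wednesdays; the gaps (35, 28, 28, 35) vary with month length.
This is the last Wednesday of each month.
September 2000 ends with Wednesday September 27, 2000.
October 2000 ends with Wednesday October 25, 2000.
Last Wednesday of November 2000: November 29, 2000.
December 2000 ends with Wednesday December 27, 2000.
Last Wednesday of January 2001: January 31, 2001.
February 2001 ends with Wednesday February 28, 2001.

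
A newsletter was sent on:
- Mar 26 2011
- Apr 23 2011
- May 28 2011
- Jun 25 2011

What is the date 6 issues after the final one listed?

Dec 24 2011

All dates are Saturdays, 28, 35, 28 days apart.
Specifically, the 4th Saturday of each month.
July 2011 — 4th Saturday is Jul 23 2011.
August 2011 — 4th Saturday is Aug 27 2011.
4th Saturday of September 2011: Sep 24 2011.
4th Saturday of October 2011: Oct 22 2011.
November 2011 — 4th Saturday is Nov 26 2011.
4th Saturday of December 2011: Dec 24 2011.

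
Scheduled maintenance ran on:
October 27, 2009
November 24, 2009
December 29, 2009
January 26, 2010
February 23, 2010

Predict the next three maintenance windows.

These are Tuesdays with 28, 35, 28, 28-day gaps.
Each is the final Tuesday of its month — December 29, 2009 is past the 28th, so '4th Tuesday' doesn't fit.
March 2010 ends with Tuesday March 30, 2010.
Last Tuesday of April 2010: April 27, 2010.
May 2010 ends with Tuesday May 25, 2010.

March 30, 2010; April 27, 2010; May 25, 2010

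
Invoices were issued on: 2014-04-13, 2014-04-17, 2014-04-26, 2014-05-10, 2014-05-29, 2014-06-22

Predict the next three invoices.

Gaps: 4, 9, 14, 19, 24 days — each gap is 5 larger than the previous one.
Next gap: 29 days. 2014-06-22 + 29 days = 2014-07-21.
Next gap: 34 days. 2014-07-21 + 34 days = 2014-08-24.
Next gap: 39 days. 2014-08-24 + 39 days = 2014-10-02.

2014-07-21, 2014-08-24, 2014-10-02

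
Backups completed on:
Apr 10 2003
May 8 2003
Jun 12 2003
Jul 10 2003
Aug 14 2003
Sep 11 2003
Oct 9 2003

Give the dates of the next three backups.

All dates are Thursdays, 28, 35, 28, 35, 28, 28 days apart.
Specifically, the 2nd Thursday of each month.
November 2003 — 2nd Thursday is Nov 13 2003.
December 2003 — 2nd Thursday is Dec 11 2003.
January 2004 — 2nd Thursday is Jan 8 2004.

Nov 13 2003, Dec 11 2003, Jan 8 2004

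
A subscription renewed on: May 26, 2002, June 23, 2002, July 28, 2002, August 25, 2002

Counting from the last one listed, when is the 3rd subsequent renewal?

November 24, 2002

All dates are Sundays, 28, 35, 28 days apart.
Specifically, the 4th Sunday of each month.
4th Sunday of September 2002: September 22, 2002.
4th Sunday of October 2002: October 27, 2002.
November 2002 — 4th Sunday is November 24, 2002.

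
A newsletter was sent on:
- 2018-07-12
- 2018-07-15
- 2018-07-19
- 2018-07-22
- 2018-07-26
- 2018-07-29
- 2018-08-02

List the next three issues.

2018-08-05, 2018-08-09, 2018-08-12

Gaps: 3, 4, 3, 4, 3, 4 days — not constant, but cyclic with period 2.
The events fall on every Thursday and Sunday.
Next Sunday: 2018-08-05.
Next Thursday: 2018-08-09.
Next Sunday: 2018-08-12.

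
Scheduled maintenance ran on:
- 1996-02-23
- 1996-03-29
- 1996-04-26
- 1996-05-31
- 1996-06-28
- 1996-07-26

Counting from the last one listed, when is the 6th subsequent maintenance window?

These are Fridays with 35, 28, 35, 28, 28-day gaps.
Each is the final Friday of its month — 1996-03-29 is past the 28th, so '4th Friday' doesn't fit.
Last Friday of August 1996: 1996-08-30.
September 1996 ends with Friday 1996-09-27.
October 1996 ends with Friday 1996-10-25.
November 1996 ends with Friday 1996-11-29.
Last Friday of December 1996: 1996-12-27.
Last Friday of January 1997: 1997-01-31.

1997-01-31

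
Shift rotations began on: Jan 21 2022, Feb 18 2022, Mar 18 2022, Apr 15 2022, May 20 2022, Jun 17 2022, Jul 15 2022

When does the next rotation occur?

Aug 19 2022

These are Fridays at 28- or 35-day spacing (28, 28, 28, 35, 28, 28).
The pattern: 3rd Friday of the month.
3rd Friday of August 2022: Aug 19 2022.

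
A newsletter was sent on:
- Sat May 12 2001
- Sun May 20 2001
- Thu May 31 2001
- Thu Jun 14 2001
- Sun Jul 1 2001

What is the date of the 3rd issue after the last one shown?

Sat Sep 8 2001

Intervals are 8, 11, 14, 17 days — an arithmetic progression with common difference 3.
Next gap: 20 days. Sun Jul 1 2001 + 20 days = Sat Jul 21 2001.
Next gap: 23 days. Sat Jul 21 2001 + 23 days = Mon Aug 13 2001.
Next gap: 26 days. Mon Aug 13 2001 + 26 days = Sat Sep 8 2001.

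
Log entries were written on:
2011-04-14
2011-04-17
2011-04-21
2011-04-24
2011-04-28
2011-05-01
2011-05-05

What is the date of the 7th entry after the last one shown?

2011-05-29

Every event lands on a Thursday or Sunday (gaps cycle 3, 4, 3, 4, 3, 4).
So the schedule is: every Thursday and Sunday.
Next Sunday: 2011-05-08.
Next Thursday: 2011-05-12.
Next Sunday: 2011-05-15.
Next Thursday: 2011-05-19.
Next Sunday: 2011-05-22.
Next Thursday: 2011-05-26.
Next Sunday: 2011-05-29.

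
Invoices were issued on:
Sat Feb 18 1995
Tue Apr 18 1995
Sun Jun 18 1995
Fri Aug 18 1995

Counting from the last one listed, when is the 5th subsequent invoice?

Tue Jun 18 1996

Gaps: 59, 61, 61 days — not constant. Every event is on the 18th of the month.
Pattern: the 18th of every 2 months.
October 1995: Wed Oct 18 1995.
Next: December 1995 → Mon Dec 18 1995.
February 1996: Sun Feb 18 1996.
April 1996: Thu Apr 18 1996.
June 1996: Tue Jun 18 1996.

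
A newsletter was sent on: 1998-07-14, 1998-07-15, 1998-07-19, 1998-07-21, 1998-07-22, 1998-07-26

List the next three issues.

1998-07-28, 1998-07-29, 1998-08-02

Gaps: 1, 4, 2, 1, 4 days — not constant, but cyclic with period 3.
The events fall on every Tuesday, Wednesday and Sunday.
The following Tuesday is 1998-07-28.
Next Wednesday: 1998-07-29.
Next Sunday: 1998-08-02.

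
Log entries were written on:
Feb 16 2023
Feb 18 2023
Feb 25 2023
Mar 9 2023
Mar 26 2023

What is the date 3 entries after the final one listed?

Gaps: 2, 7, 12, 17 days — each gap is 5 larger than the previous one.
Next gap: 22 days. Mar 26 2023 + 22 days = Apr 17 2023.
Next gap: 27 days. Apr 17 2023 + 27 days = May 14 2023.
Next gap: 32 days. May 14 2023 + 32 days = Jun 15 2023.

Jun 15 2023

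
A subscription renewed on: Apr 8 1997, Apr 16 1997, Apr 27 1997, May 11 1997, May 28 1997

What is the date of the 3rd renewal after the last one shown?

The spacing grows by 3 each time: 8, 11, 14, 17 days.
Next gap: 20 days. May 28 1997 + 20 days = Jun 17 1997.
Next gap: 23 days. Jun 17 1997 + 23 days = Jul 10 1997.
Next gap: 26 days. Jul 10 1997 + 26 days = Aug 5 1997.

Aug 5 1997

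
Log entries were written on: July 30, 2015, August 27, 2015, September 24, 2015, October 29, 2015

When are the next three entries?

November 26, 2015; December 31, 2015; January 28, 2016

These are Thursdays with 28, 28, 35-day gaps.
Each is the final Thursday of its month — July 30, 2015 is past the 28th, so '4th Thursday' doesn't fit.
November 2015 ends with Thursday November 26, 2015.
December 2015 ends with Thursday December 31, 2015.
January 2016 ends with Thursday January 28, 2016.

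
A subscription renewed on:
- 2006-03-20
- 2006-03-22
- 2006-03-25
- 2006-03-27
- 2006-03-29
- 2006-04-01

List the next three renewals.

The gap pattern 2, 3, 2, 2, 3 repeats every 3 events.
These are the Mondays, Wednesdays and Saturdays of each week.
Next Monday: 2006-04-03.
Next Wednesday: 2006-04-05.
The following Saturday is 2006-04-08.

2006-04-03, 2006-04-05, 2006-04-08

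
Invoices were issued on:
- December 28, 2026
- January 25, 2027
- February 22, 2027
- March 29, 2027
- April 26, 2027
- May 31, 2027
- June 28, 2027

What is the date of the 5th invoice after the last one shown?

November 29, 2027

These are Mondays with 28, 28, 35, 28, 35, 28-day gaps.
Each is the final Monday of its month — March 29, 2027 is past the 28th, so '4th Monday' doesn't fit.
July 2027 ends with Monday July 26, 2027.
Last Monday of August 2027: August 30, 2027.
September 2027 ends with Monday September 27, 2027.
October 2027 ends with Monday October 25, 2027.
Last Monday of November 2027: November 29, 2027.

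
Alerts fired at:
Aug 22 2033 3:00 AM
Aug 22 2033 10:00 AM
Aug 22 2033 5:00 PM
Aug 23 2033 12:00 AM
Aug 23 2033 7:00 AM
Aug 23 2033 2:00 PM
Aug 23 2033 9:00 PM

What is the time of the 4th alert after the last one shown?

Aug 25 2033 1:00 AM

Gaps: 7, 7, 7, 7, 7, 7 hours — each event is 7 hours after the previous one.
Aug 23 2033 9:00 PM + 7 h = Aug 24 2033 4:00 AM.
Aug 24 2033 4:00 AM + 7 h = Aug 24 2033 11:00 AM.
Aug 24 2033 11:00 AM + 7 h = Aug 24 2033 6:00 PM.
Aug 24 2033 6:00 PM + 7 h = Aug 25 2033 1:00 AM.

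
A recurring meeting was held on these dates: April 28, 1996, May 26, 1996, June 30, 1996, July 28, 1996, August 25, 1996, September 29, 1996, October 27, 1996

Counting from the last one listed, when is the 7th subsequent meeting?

May 25, 1997

These are Sundays with 28, 35, 28, 28, 35, 28-day gaps.
Each is the final Sunday of its month — June 30, 1996 is past the 28th, so '4th Sunday' doesn't fit.
November 1996 ends with Sunday November 24, 1996.
Last Sunday of December 1996: December 29, 1996.
Last Sunday of January 1997: January 26, 1997.
Last Sunday of February 1997: February 23, 1997.
March 1997 ends with Sunday March 30, 1997.
Last Sunday of April 1997: April 27, 1997.
Last Sunday of May 1997: May 25, 1997.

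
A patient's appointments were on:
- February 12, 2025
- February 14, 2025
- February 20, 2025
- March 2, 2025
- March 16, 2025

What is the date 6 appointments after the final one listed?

The spacing grows by 4 each time: 2, 6, 10, 14 days.
Next gap: 18 days. March 16, 2025 + 18 days = April 3, 2025.
Next gap: 22 days. April 3, 2025 + 22 days = April 25, 2025.
Next gap: 26 days. April 25, 2025 + 26 days = May 21, 2025.
Next gap: 30 days. May 21, 2025 + 30 days = June 20, 2025.
Next gap: 34 days. June 20, 2025 + 34 days = July 24, 2025.
Next gap: 38 days. July 24, 2025 + 38 days = August 31, 2025.

August 31, 2025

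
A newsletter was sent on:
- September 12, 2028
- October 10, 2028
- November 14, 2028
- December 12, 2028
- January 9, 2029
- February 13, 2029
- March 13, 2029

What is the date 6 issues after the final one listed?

All dates are Tuesdays, 28, 35, 28, 28, 35, 28 days apart.
Specifically, the 2nd Tuesday of each month.
April 2029 — 2nd Tuesday is April 10, 2029.
2nd Tuesday of May 2029: May 8, 2029.
2nd Tuesday of June 2029: June 12, 2029.
July 2029 — 2nd Tuesday is July 10, 2029.
2nd Tuesday of August 2029: August 14, 2029.
September 2029 — 2nd Tuesday is September 11, 2029.

September 11, 2029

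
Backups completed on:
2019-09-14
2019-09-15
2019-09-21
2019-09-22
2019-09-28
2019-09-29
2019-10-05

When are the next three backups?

2019-10-06, 2019-10-12, 2019-10-13

Gaps: 1, 6, 1, 6, 1, 6 days — not constant, but cyclic with period 2.
The events fall on every Saturday and Sunday.
Next Sunday: 2019-10-06.
Next Saturday: 2019-10-12.
Next Sunday: 2019-10-13.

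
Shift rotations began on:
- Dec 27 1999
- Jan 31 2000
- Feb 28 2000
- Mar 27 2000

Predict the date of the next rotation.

These are Mondays with 35, 28, 28-day gaps.
Each is the final Monday of its month — Jan 31 2000 is past the 28th, so '4th Monday' doesn't fit.
April 2000 ends with Monday Apr 24 2000.

Apr 24 2000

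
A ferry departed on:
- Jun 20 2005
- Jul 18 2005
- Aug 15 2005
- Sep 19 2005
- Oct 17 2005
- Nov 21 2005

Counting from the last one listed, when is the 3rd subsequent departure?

Gaps: 28, 28, 35, 28, 35 days — a mix of 28 and 35. Every date is a Monday.
Each is the 3rd Monday of its month.
3rd Monday of December 2005: Dec 19 2005.
3rd Monday of January 2006: Jan 16 2006.
3rd Monday of February 2006: Feb 20 2006.

Feb 20 2006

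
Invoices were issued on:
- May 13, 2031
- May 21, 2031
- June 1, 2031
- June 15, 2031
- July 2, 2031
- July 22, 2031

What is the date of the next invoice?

August 14, 2031

Intervals are 8, 11, 14, 17, 20 days — an arithmetic progression with common difference 3.
Next gap: 23 days. July 22, 2031 + 23 days = August 14, 2031.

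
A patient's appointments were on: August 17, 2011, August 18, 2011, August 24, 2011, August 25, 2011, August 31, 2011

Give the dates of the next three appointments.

Gaps: 1, 6, 1, 6 days — not constant, but cyclic with period 2.
The events fall on every Wednesday and Thursday.
Next Thursday: September 1, 2011.
Next Wednesday: September 7, 2011.
Next Thursday: September 8, 2011.

September 1, 2011; September 7, 2011; September 8, 2011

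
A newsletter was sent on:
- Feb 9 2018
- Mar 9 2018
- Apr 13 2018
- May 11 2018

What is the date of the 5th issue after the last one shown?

Oct 12 2018

All dates are Fridays, 28, 35, 28 days apart.
Specifically, the 2nd Friday of each month.
2nd Friday of June 2018: Jun 8 2018.
2nd Friday of July 2018: Jul 13 2018.
August 2018 — 2nd Friday is Aug 10 2018.
September 2018 — 2nd Friday is Sep 14 2018.
2nd Friday of October 2018: Oct 12 2018.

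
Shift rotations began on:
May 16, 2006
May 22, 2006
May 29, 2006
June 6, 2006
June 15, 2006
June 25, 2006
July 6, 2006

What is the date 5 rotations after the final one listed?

Intervals are 6, 7, 8, 9, 10, 11 days — an arithmetic progression with common difference 1.
Next gap: 12 days. July 6, 2006 + 12 days = July 18, 2006.
Next gap: 13 days. July 18, 2006 + 13 days = July 31, 2006.
Next gap: 14 days. July 31, 2006 + 14 days = August 14, 2006.
Next gap: 15 days. August 14, 2006 + 15 days = August 29, 2006.
Next gap: 16 days. August 29, 2006 + 16 days = September 14, 2006.

September 14, 2006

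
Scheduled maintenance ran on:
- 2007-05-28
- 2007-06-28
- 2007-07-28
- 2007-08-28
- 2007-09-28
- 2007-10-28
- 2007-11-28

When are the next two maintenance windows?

The day-of-month is always 28 (31, 30, 31, 31, 30, 31 days between events).
So this recurs on the 28th of each month.
December 2007: 2007-12-28.
January 2008: 2008-01-28.

2007-12-28, 2008-01-28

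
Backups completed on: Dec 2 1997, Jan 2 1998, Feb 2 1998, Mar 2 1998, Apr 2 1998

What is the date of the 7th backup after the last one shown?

Nov 2 1998

Each date is the 2nd; the gaps (31, 31, 28, 31) track the month lengths.
The rule is the 2nd of each month.
May 1998: May 2 1998.
June 1998: Jun 2 1998.
Next: July 1998 → Jul 2 1998.
Next: August 1998 → Aug 2 1998.
Next: September 1998 → Sep 2 1998.
October 1998: Oct 2 1998.
November 1998: Nov 2 1998.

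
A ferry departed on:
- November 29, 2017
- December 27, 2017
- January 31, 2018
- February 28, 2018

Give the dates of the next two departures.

These are Wednesdays with 28, 35, 28-day gaps.
Each is the final Wednesday of its month — November 29, 2017 is past the 28th, so '4th Wednesday' doesn't fit.
March 2018 ends with Wednesday March 28, 2018.
Last Wednesday of April 2018: April 25, 2018.

March 28, 2018; April 25, 2018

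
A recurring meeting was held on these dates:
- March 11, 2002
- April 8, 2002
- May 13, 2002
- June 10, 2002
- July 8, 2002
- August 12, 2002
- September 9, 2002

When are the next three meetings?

October 14, 2002; November 11, 2002; December 9, 2002

All dates are Mondays, 28, 35, 28, 28, 35, 28 days apart.
Specifically, the 2nd Monday of each month.
2nd Monday of October 2002: October 14, 2002.
2nd Monday of November 2002: November 11, 2002.
December 2002 — 2nd Monday is December 9, 2002.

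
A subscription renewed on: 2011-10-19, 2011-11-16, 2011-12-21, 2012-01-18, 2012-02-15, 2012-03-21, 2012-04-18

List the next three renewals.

All dates are Wednesdays, 28, 35, 28, 28, 35, 28 days apart.
Specifically, the 3rd Wednesday of each month.
May 2012 — 3rd Wednesday is 2012-05-16.
June 2012 — 3rd Wednesday is 2012-06-20.
3rd Wednesday of July 2012: 2012-07-18.

2012-05-16, 2012-06-20, 2012-07-18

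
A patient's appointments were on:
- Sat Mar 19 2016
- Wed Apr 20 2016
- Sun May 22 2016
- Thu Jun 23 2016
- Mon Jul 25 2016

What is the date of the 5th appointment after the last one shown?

Gaps between consecutive events: 32, 32, 32, 32 days — a constant 32-day interval.
Mon Jul 25 2016 + 32 days = Fri Aug 26 2016.
Fri Aug 26 2016 + 32 days = Tue Sep 27 2016.
Tue Sep 27 2016 + 32 days = Sat Oct 29 2016.
Sat Oct 29 2016 + 32 days = Wed Nov 30 2016.
Wed Nov 30 2016 + 32 days = Sun Jan 1 2017.

Sun Jan 1 2017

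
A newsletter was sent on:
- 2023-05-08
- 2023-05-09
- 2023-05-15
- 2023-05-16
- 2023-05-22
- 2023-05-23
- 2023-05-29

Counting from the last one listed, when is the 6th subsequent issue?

Gaps: 1, 6, 1, 6, 1, 6 days — not constant, but cyclic with period 2.
The events fall on every Monday and Tuesday.
Next Tuesday: 2023-05-30.
Next Monday: 2023-06-05.
Next Tuesday: 2023-06-06.
The following Monday is 2023-06-12.
Next Tuesday: 2023-06-13.
Next Monday: 2023-06-19.

2023-06-19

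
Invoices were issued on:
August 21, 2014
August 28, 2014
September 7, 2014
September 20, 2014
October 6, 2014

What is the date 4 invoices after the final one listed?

The spacing grows by 3 each time: 7, 10, 13, 16 days.
Next gap: 19 days. October 6, 2014 + 19 days = October 25, 2014.
Next gap: 22 days. October 25, 2014 + 22 days = November 16, 2014.
Next gap: 25 days. November 16, 2014 + 25 days = December 11, 2014.
Next gap: 28 days. December 11, 2014 + 28 days = January 8, 2015.

January 8, 2015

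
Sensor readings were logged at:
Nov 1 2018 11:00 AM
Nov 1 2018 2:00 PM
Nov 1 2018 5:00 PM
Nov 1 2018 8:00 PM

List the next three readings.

The interval is a steady 3 hours (3, 3, 3).
Nov 1 2018 8:00 PM + 3 h = Nov 1 2018 11:00 PM.
Nov 1 2018 11:00 PM + 3 h = Nov 2 2018 2:00 AM.
Nov 2 2018 2:00 AM + 3 h = Nov 2 2018 5:00 AM.

Nov 1 2018 11:00 PM, Nov 2 2018 2:00 AM, Nov 2 2018 5:00 AM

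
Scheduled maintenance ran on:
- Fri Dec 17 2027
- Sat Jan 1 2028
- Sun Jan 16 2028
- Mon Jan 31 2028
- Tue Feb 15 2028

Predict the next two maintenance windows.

Gaps between consecutive events: 15, 15, 15, 15 days — a constant 15-day interval.
Tue Feb 15 2028 + 15 days = Wed Mar 1 2028.
Wed Mar 1 2028 + 15 days = Thu Mar 16 2028.

Wed Mar 1 2028, Thu Mar 16 2028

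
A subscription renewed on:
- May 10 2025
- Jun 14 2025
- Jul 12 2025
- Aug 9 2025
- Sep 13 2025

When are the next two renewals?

These are Saturdays at 28- or 35-day spacing (35, 28, 28, 35).
The pattern: 2nd Saturday of the month.
2nd Saturday of October 2025: Oct 11 2025.
2nd Saturday of November 2025: Nov 8 2025.

Oct 11 2025, Nov 8 2025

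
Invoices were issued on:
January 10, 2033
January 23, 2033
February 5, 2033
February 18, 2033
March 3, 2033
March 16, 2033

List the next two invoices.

Gaps between consecutive events: 13, 13, 13, 13, 13 days — a constant 13-day interval.
March 16, 2033 + 13 days = March 29, 2033.
March 29, 2033 + 13 days = April 11, 2033.

March 29, 2033; April 11, 2033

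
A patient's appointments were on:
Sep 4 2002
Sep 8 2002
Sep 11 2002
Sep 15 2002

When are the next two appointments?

Sep 18 2002, Sep 22 2002

The gap pattern 4, 3, 4 repeats every 2 events.
These are the Wednesdays and Sundays of each week.
Next Wednesday: Sep 18 2002.
Next Sunday: Sep 22 2002.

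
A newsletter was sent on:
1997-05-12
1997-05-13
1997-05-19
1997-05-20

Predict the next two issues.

Gaps: 1, 6, 1 days — not constant, but cyclic with period 2.
The events fall on every Monday and Tuesday.
The following Monday is 1997-05-26.
Next Tuesday: 1997-05-27.

1997-05-26, 1997-05-27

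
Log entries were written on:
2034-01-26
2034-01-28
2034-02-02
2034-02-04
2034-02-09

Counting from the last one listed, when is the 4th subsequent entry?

The gap pattern 2, 5, 2, 5 repeats every 2 events.
These are the Thursdays and Saturdays of each week.
Next Saturday: 2034-02-11.
The following Thursday is 2034-02-16.
Next Saturday: 2034-02-18.
The following Thursday is 2034-02-23.

2034-02-23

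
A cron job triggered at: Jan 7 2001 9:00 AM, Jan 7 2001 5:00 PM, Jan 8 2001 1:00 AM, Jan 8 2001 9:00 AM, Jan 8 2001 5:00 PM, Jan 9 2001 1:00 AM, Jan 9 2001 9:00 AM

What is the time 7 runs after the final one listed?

Spacing: 8, 8, 8, 8, 8, 8 h — constant 8 h.
Jan 9 2001 9:00 AM + 8 h = Jan 9 2001 5:00 PM.
Jan 9 2001 5:00 PM + 8 h = Jan 10 2001 1:00 AM.
Jan 10 2001 1:00 AM + 8 h = Jan 10 2001 9:00 AM.
Jan 10 2001 9:00 AM + 8 h = Jan 10 2001 5:00 PM.
Jan 10 2001 5:00 PM + 8 h = Jan 11 2001 1:00 AM.
Jan 11 2001 1:00 AM + 8 h = Jan 11 2001 9:00 AM.
Jan 11 2001 9:00 AM + 8 h = Jan 11 2001 5:00 PM.

Jan 11 2001 5:00 PM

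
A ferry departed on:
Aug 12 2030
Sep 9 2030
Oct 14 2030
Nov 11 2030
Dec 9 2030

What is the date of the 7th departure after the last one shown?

Jul 14 2031

All dates are Mondays, 28, 35, 28, 28 days apart.
Specifically, the 2nd Monday of each month.
January 2031 — 2nd Monday is Jan 13 2031.
February 2031 — 2nd Monday is Feb 10 2031.
2nd Monday of March 2031: Mar 10 2031.
April 2031 — 2nd Monday is Apr 14 2031.
May 2031 — 2nd Monday is May 12 2031.
2nd Monday of June 2031: Jun 9 2031.
2nd Monday of July 2031: Jul 14 2031.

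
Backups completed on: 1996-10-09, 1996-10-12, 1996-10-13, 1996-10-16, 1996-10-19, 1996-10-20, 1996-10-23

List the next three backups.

1996-10-26, 1996-10-27, 1996-10-30

Gaps: 3, 1, 3, 3, 1, 3 days — not constant, but cyclic with period 3.
The events fall on every Wednesday, Saturday and Sunday.
Next Saturday: 1996-10-26.
Next Sunday: 1996-10-27.
Next Wednesday: 1996-10-30.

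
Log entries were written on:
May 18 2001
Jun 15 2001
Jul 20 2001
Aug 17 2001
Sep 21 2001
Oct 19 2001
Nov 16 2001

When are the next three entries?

All dates are Fridays, 28, 35, 28, 35, 28, 28 days apart.
Specifically, the 3rd Friday of each month.
3rd Friday of December 2001: Dec 21 2001.
January 2002 — 3rd Friday is Jan 18 2002.
February 2002 — 3rd Friday is Feb 15 2002.

Dec 21 2001, Jan 18 2002, Feb 15 2002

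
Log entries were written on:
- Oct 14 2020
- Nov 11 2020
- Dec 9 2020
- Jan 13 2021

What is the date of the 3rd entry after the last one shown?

These are Wednesdays at 28- or 35-day spacing (28, 28, 35).
The pattern: 2nd Wednesday of the month.
2nd Wednesday of February 2021: Feb 10 2021.
March 2021 — 2nd Wednesday is Mar 10 2021.
April 2021 — 2nd Wednesday is Apr 14 2021.

Apr 14 2021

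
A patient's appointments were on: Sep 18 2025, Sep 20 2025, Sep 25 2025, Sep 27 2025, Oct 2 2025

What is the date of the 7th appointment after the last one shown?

Oct 25 2025

The gap pattern 2, 5, 2, 5 repeats every 2 events.
These are the Thursdays and Saturdays of each week.
The following Saturday is Oct 4 2025.
The following Thursday is Oct 9 2025.
The following Saturday is Oct 11 2025.
The following Thursday is Oct 16 2025.
The following Saturday is Oct 18 2025.
Next Thursday: Oct 23 2025.
Next Saturday: Oct 25 2025.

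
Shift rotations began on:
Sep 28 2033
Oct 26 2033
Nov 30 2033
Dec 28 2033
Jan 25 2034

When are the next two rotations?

Feb 22 2034, Mar 29 2034

These are Wednesdays with 28, 35, 28, 28-day gaps.
Each is the final Wednesday of its month — Nov 30 2033 is past the 28th, so '4th Wednesday' doesn't fit.
Last Wednesday of February 2034: Feb 22 2034.
March 2034 ends with Wednesday Mar 29 2034.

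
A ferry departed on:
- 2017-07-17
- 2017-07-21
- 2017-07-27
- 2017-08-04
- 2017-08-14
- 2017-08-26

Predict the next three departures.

Gaps: 4, 6, 8, 10, 12 days — each gap is 2 larger than the previous one.
Next gap: 14 days. 2017-08-26 + 14 days = 2017-09-09.
Next gap: 16 days. 2017-09-09 + 16 days = 2017-09-25.
Next gap: 18 days. 2017-09-25 + 18 days = 2017-10-13.

2017-09-09, 2017-09-25, 2017-10-13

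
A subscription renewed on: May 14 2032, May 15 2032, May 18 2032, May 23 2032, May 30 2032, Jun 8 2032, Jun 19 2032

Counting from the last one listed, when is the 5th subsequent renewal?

Sep 12 2032

Intervals are 1, 3, 5, 7, 9, 11 days — an arithmetic progression with common difference 2.
Next gap: 13 days. Jun 19 2032 + 13 days = Jul 2 2032.
Next gap: 15 days. Jul 2 2032 + 15 days = Jul 17 2032.
Next gap: 17 days. Jul 17 2032 + 17 days = Aug 3 2032.
Next gap: 19 days. Aug 3 2032 + 19 days = Aug 22 2032.
Next gap: 21 days. Aug 22 2032 + 21 days = Sep 12 2032.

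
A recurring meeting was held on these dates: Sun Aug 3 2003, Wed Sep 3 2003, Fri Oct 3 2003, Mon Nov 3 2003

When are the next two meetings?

Each date is the 3rd; the gaps (31, 30, 31) track the month lengths.
The rule is the 3rd of each month.
December 2003: Wed Dec 3 2003.
January 2004: Sat Jan 3 2004.

Wed Dec 3 2003, Sat Jan 3 2004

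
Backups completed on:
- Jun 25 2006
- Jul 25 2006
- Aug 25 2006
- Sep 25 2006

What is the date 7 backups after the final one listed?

Apr 25 2007

The day-of-month is always 25 (30, 31, 31 days between events).
So this recurs on the 25th of each month.
Next: October 2006 → Oct 25 2006.
Next: November 2006 → Nov 25 2006.
Next: December 2006 → Dec 25 2006.
January 2007: Jan 25 2007.
Next: February 2007 → Feb 25 2007.
Next: March 2007 → Mar 25 2007.
Next: April 2007 → Apr 25 2007.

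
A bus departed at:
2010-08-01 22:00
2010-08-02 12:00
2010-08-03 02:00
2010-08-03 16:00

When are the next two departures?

The interval is a steady 14 hours (14, 14, 14).
2010-08-03 16:00 + 14 h = 2010-08-04 06:00.
2010-08-04 06:00 + 14 h = 2010-08-04 20:00.

2010-08-04 06:00, 2010-08-04 20:00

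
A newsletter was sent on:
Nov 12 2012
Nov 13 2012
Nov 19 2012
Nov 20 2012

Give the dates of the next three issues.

Nov 26 2012, Nov 27 2012, Dec 3 2012

Gaps: 1, 6, 1 days — not constant, but cyclic with period 2.
The events fall on every Monday and Tuesday.
Next Monday: Nov 26 2012.
Next Tuesday: Nov 27 2012.
Next Monday: Dec 3 2012.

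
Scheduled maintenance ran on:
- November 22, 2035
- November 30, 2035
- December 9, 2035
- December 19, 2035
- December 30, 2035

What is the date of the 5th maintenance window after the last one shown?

Gaps: 8, 9, 10, 11 days — each gap is 1 larger than the previous one.
Next gap: 12 days. December 30, 2035 + 12 days = January 11, 2036.
Next gap: 13 days. January 11, 2036 + 13 days = January 24, 2036.
Next gap: 14 days. January 24, 2036 + 14 days = February 7, 2036.
Next gap: 15 days. February 7, 2036 + 15 days = February 22, 2036.
Next gap: 16 days. February 22, 2036 + 16 days = March 9, 2036.

March 9, 2036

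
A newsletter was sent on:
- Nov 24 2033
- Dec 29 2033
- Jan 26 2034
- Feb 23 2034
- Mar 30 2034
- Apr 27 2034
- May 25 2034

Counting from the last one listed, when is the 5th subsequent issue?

Oct 26 2034

All Thursdays; the gaps (35, 28, 28, 35, 28, 28) vary with month length.
This is the last Thursday of each month.
Last Thursday of June 2034: Jun 29 2034.
July 2034 ends with Thursday Jul 27 2034.
Last Thursday of August 2034: Aug 31 2034.
Last Thursday of September 2034: Sep 28 2034.
Last Thursday of October 2034: Oct 26 2034.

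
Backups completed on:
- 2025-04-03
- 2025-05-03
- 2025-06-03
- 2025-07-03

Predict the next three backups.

The day-of-month is always 3 (30, 31, 30 days between events).
So this recurs on the 3rd of each month.
August 2025: 2025-08-03.
Next: September 2025 → 2025-09-03.
October 2025: 2025-10-03.

2025-08-03, 2025-09-03, 2025-10-03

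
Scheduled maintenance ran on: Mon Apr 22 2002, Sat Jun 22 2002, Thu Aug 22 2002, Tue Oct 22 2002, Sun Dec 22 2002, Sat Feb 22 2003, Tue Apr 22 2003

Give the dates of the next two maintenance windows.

Each date is the 22nd; the gaps (61, 61, 61, 61, 62, 59) track the month lengths.
The rule is the 22nd of every 2 months.
June 2003: Sun Jun 22 2003.
Next: August 2003 → Fri Aug 22 2003.

Sun Jun 22 2003, Fri Aug 22 2003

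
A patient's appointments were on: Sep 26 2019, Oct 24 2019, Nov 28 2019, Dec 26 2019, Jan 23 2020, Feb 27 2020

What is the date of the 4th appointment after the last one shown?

Jun 25 2020

All dates are Thursdays, 28, 35, 28, 28, 35 days apart.
Specifically, the 4th Thursday of each month.
March 2020 — 4th Thursday is Mar 26 2020.
4th Thursday of April 2020: Apr 23 2020.
May 2020 — 4th Thursday is May 28 2020.
June 2020 — 4th Thursday is Jun 25 2020.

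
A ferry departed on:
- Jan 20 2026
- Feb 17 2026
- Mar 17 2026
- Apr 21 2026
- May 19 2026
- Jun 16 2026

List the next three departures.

All dates are Tuesdays, 28, 28, 35, 28, 28 days apart.
Specifically, the 3rd Tuesday of each month.
3rd Tuesday of July 2026: Jul 21 2026.
August 2026 — 3rd Tuesday is Aug 18 2026.
3rd Tuesday of September 2026: Sep 15 2026.

Jul 21 2026, Aug 18 2026, Sep 15 2026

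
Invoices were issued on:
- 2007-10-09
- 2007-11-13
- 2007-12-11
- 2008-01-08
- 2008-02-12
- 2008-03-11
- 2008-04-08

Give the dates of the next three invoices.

2008-05-13, 2008-06-10, 2008-07-08

These are Tuesdays at 28- or 35-day spacing (35, 28, 28, 35, 28, 28).
The pattern: 2nd Tuesday of the month.
May 2008 — 2nd Tuesday is 2008-05-13.
June 2008 — 2nd Tuesday is 2008-06-10.
2nd Tuesday of July 2008: 2008-07-08.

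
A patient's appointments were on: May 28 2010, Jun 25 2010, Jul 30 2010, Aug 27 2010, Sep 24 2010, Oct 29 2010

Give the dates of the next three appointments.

Nov 26 2010, Dec 31 2010, Jan 28 2011

All Fridays; the gaps (28, 35, 28, 28, 35) vary with month length.
This is the last Friday of each month.
Last Friday of November 2010: Nov 26 2010.
Last Friday of December 2010: Dec 31 2010.
Last Friday of January 2011: Jan 28 2011.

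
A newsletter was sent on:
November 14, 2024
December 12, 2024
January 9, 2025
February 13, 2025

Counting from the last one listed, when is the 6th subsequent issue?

August 14, 2025

All dates are Thursdays, 28, 28, 35 days apart.
Specifically, the 2nd Thursday of each month.
2nd Thursday of March 2025: March 13, 2025.
April 2025 — 2nd Thursday is April 10, 2025.
2nd Thursday of May 2025: May 8, 2025.
June 2025 — 2nd Thursday is June 12, 2025.
July 2025 — 2nd Thursday is July 10, 2025.
August 2025 — 2nd Thursday is August 14, 2025.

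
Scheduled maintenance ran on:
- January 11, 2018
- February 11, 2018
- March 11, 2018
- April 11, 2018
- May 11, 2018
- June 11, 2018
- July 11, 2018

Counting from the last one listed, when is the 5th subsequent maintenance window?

December 11, 2018

Each date is the 11th; the gaps (31, 28, 31, 30, 31, 30) track the month lengths.
The rule is the 11th of each month.
Next: August 2018 → August 11, 2018.
September 2018: September 11, 2018.
Next: October 2018 → October 11, 2018.
November 2018: November 11, 2018.
December 2018: December 11, 2018.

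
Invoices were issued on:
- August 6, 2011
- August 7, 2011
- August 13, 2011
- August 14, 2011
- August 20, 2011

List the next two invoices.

August 21, 2011; August 27, 2011

The gap pattern 1, 6, 1, 6 repeats every 2 events.
These are the Saturdays and Sundays of each week.
Next Sunday: August 21, 2011.
Next Saturday: August 27, 2011.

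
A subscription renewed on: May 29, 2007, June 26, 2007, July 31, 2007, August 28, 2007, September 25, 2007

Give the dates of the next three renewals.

Every date is a Tuesday; gaps 28, 35, 28, 28 days.
Each is the last Tuesday of its month (at least one falls on the 29th or later, ruling out '4th Tuesday').
Last Tuesday of October 2007: October 30, 2007.
November 2007 ends with Tuesday November 27, 2007.
Last Tuesday of December 2007: December 25, 2007.

October 30, 2007; November 27, 2007; December 25, 2007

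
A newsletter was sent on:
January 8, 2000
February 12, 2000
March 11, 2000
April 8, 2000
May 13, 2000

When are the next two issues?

These are Saturdays at 28- or 35-day spacing (35, 28, 28, 35).
The pattern: 2nd Saturday of the month.
June 2000 — 2nd Saturday is June 10, 2000.
July 2000 — 2nd Saturday is July 8, 2000.

June 10, 2000; July 8, 2000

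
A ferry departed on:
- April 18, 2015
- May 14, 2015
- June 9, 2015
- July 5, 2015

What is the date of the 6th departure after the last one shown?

Gaps between consecutive events: 26, 26, 26 days — a constant 26-day interval.
July 5, 2015 + 26 days = July 31, 2015.
July 31, 2015 + 26 days = August 26, 2015.
August 26, 2015 + 26 days = September 21, 2015.
September 21, 2015 + 26 days = October 17, 2015.
October 17, 2015 + 26 days = November 12, 2015.
November 12, 2015 + 26 days = December 8, 2015.

December 8, 2015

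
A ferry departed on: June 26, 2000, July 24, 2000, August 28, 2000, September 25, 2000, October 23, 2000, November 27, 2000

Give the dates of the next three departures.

All dates are Mondays, 28, 35, 28, 28, 35 days apart.
Specifically, the 4th Monday of each month.
4th Monday of December 2000: December 25, 2000.
4th Monday of January 2001: January 22, 2001.
4th Monday of February 2001: February 26, 2001.

December 25, 2000; January 22, 2001; February 26, 2001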